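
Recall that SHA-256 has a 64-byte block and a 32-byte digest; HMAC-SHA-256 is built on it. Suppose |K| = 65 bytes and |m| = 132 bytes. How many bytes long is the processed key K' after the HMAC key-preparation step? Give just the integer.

64

Key is 65 > 64 bytes, so it is hashed to 32 bytes then zero-padded to 64: |K'| = 64.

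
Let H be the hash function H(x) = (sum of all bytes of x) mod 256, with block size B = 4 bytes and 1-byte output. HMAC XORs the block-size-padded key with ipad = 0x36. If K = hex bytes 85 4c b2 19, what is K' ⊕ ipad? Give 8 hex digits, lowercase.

Key hex bytes 85 4c b2 19 is exactly B = 4 bytes: K' = 85 4c b2 19.
XOR each byte with 0x36: 85⊕36=b3, 4c⊕36=7a, b2⊕36=84, 19⊕36=2f.

b37a842f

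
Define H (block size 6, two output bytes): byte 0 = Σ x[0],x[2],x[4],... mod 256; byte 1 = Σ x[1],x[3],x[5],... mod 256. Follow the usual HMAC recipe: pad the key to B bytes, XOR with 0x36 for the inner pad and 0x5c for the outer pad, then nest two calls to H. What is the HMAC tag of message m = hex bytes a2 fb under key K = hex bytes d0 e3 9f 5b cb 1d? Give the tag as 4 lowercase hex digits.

146f

Key hex bytes d0 e3 9f 5b cb 1d is exactly B = 6 bytes: K' = d0 e3 9f 5b cb 1d.
K' ⊕ ipad = e6 d5 a9 6d fd 2b.  K' ⊕ opad = 8c bf c3 07 97 41.
Inner input = (K'⊕ipad) ∥ m = e6 d5 a9 6d fd 2b ∥ a2 fb.
Inner hash: even-index sum = 814 mod 256 = 46; odd-index sum = 616 mod 256 = 104 → 2e 68.
Outer input = (K'⊕opad) ∥ inner = 8c bf c3 07 97 41 ∥ 2e 68.
Outer hash (tag): even-index sum = 532 mod 256 = 20; odd-index sum = 367 mod 256 = 111 → 14 6f.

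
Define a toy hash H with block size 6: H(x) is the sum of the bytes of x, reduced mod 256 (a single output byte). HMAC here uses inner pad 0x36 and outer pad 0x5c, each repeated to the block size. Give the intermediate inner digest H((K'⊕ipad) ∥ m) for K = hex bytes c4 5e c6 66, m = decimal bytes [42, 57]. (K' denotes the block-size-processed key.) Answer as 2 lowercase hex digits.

69

Key hex bytes c4 5e c6 66 is 4 bytes ≤ B = 6; zero-pad to 6 bytes: K' = c4 5e c6 66 00 00.
K' ⊕ ipad = f2 68 f0 50 36 36.
Inner input = f2 68 f0 50 36 36 ∥ 2a 39.
Inner hash: sum = 242+104+240+80+54+54+42+57 = 873; mod 256 = 105 → 69.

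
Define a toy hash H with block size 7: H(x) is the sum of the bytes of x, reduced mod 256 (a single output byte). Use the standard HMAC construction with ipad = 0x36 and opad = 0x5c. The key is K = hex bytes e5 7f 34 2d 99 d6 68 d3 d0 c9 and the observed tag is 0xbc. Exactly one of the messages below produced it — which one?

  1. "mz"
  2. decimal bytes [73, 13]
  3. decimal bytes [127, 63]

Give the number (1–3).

3

Key hex bytes e5 7f 34 2d 99 d6 68 d3 d0 c9 is 10 bytes > B = 7, so hash it first: H(key) = 08, then zero-pad to 7 bytes: K' = 08 00 00 00 00 00 00.
K' ⊕ ipad = 3e 36 36 36 36 36 36; K' ⊕ opad = 54 5c 5c 5c 5c 5c 5c.
m1: inner = H(3e 36 36 36 36 36 36 6d 7a) = 69; tag = H(54 5c 5c 5c 5c 5c 5c 69) = e5
m2: inner = H(3e 36 36 36 36 36 36 49 0d) = d8; tag = H(54 5c 5c 5c 5c 5c 5c d8) = 54
m3: inner = H(3e 36 36 36 36 36 36 7f 3f) = 40; tag = H(54 5c 5c 5c 5c 5c 5c 40) = bc ← matches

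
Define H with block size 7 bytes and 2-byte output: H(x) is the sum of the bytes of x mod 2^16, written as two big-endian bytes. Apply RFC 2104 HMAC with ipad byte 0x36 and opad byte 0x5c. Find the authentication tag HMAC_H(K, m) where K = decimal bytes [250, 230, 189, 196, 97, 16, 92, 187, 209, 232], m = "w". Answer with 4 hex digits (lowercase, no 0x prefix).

Key decimal bytes [250, 230, 189, 196, 97, 16, 92, 187, 209, 232] = fa e6 bd c4 61 10 5c bb d1 e8 is 10 bytes > B = 7, so hash it first: H(key) = 06 a2, then zero-pad to 7 bytes: K' = 06 a2 00 00 00 00 00.
K' ⊕ ipad = 30 94 36 36 36 36 36.  K' ⊕ opad = 5a fe 5c 5c 5c 5c 5c.
Inner input = (K'⊕ipad) ∥ m = 30 94 36 36 36 36 36 ∥ 77.
Inner hash: sum = 48+148+54+54+54+54+54+119 = 585 → 02 49.
Outer input = (K'⊕opad) ∥ inner = 5a fe 5c 5c 5c 5c 5c ∥ 02 49.
Outer hash (tag): sum = 90+254+92+92+92+92+92+2+73 = 879 → 03 6f.

036f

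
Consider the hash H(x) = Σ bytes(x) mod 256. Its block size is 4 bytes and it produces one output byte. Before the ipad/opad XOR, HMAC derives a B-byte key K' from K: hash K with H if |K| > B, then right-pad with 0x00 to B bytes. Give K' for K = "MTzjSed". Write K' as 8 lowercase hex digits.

|K| = 7 > B = 4, so first hash the key.
H(K): sum = 77+84+122+106+83+101+100 = 673; mod 256 = 161 → a1.
Zero-pad H(K) = a1 to 4 bytes: K' = a1 00 00 00.

a1000000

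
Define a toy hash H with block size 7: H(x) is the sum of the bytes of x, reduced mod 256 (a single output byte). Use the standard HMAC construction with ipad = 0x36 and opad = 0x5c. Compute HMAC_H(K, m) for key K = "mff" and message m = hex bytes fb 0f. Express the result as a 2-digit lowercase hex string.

Key "mff" = 6d 66 66 is 3 bytes ≤ B = 7; zero-pad to 7 bytes: K' = 6d 66 66 00 00 00 00.
K' ⊕ ipad = 5b 50 50 36 36 36 36.  K' ⊕ opad = 31 3a 3a 5c 5c 5c 5c.
Inner input = (K'⊕ipad) ∥ m = 5b 50 50 36 36 36 36 ∥ fb 0f.
Inner hash: sum = 91+80+80+54+54+54+54+251+15 = 733; mod 256 = 221 → dd.
Outer input = (K'⊕opad) ∥ inner = 31 3a 3a 5c 5c 5c 5c ∥ dd.
Outer hash (tag): sum = 49+58+58+92+92+92+92+221 = 754; mod 256 = 242 → f2.

f2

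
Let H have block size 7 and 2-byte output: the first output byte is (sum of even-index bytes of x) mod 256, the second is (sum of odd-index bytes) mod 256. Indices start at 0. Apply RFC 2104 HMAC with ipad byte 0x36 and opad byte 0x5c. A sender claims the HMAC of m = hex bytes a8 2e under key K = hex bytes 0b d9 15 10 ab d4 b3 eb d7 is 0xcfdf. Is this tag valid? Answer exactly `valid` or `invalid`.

Key hex bytes 0b d9 15 10 ab d4 b3 eb d7 is 9 bytes > B = 7, so hash it first: H(key) = 55 a8, then zero-pad to 7 bytes: K' = 55 a8 00 00 00 00 00.
K' ⊕ ipad = 63 9e 36 36 36 36 36; K' ⊕ opad = 09 f4 5c 5c 5c 5c 5c.
Inner hash: even-index sum = 307 mod 256 = 51; odd-index sum = 434 mod 256 = 178 → 33 b2.
Outer hash (recomputed tag): even-index sum = 463 mod 256 = 207; odd-index sum = 479 mod 256 = 223 → cf df.
Recomputed tag = cfdf; claimed = cfdf → match.

valid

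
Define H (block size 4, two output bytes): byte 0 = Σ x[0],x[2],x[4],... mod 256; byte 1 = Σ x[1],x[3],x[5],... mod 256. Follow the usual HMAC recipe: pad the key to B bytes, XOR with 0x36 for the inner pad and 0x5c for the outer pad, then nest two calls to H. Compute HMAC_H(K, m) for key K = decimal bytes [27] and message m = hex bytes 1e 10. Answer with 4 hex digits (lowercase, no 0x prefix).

Key decimal bytes [27] = 1b is 1 byte ≤ B = 4; zero-pad to 4 bytes: K' = 1b 00 00 00.
K' ⊕ ipad = 2d 36 36 36.  K' ⊕ opad = 47 5c 5c 5c.
Inner input = (K'⊕ipad) ∥ m = 2d 36 36 36 ∥ 1e 10.
Inner hash: even-index sum = 129 mod 256 = 129; odd-index sum = 124 mod 256 = 124 → 81 7c.
Outer input = (K'⊕opad) ∥ inner = 47 5c 5c 5c ∥ 81 7c.
Outer hash (tag): even-index sum = 292 mod 256 = 36; odd-index sum = 308 mod 256 = 52 → 24 34.

2434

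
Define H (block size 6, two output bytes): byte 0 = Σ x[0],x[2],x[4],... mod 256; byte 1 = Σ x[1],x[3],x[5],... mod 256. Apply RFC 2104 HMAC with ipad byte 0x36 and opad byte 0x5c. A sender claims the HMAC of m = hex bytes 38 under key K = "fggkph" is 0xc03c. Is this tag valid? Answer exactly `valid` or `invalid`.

Key "fggkph" = 66 67 67 6b 70 68 is exactly B = 6 bytes: K' = 66 67 67 6b 70 68.
K' ⊕ ipad = 50 51 51 5d 46 5e; K' ⊕ opad = 3a 3b 3b 37 2c 34.
Inner hash: even-index sum = 287 mod 256 = 31; odd-index sum = 268 mod 256 = 12 → 1f 0c.
Outer hash (recomputed tag): even-index sum = 192 mod 256 = 192; odd-index sum = 178 mod 256 = 178 → c0 b2.
Recomputed tag = c0b2; claimed = c03c → mismatch.

invalid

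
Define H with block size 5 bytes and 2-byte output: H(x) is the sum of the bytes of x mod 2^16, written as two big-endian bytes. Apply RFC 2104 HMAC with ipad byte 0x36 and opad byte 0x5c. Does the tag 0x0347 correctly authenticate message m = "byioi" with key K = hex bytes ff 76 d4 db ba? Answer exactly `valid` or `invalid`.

valid

Key hex bytes ff 76 d4 db ba is exactly B = 5 bytes: K' = ff 76 d4 db ba.
K' ⊕ ipad = c9 40 e2 ed 8c; K' ⊕ opad = a3 2a 88 87 e6.
Inner hash: sum = 201+64+226+237+140+98+121+105+111+105 = 1408 → 05 80.
Outer hash (recomputed tag): sum = 163+42+136+135+230+5+128 = 839 → 03 47.
Recomputed tag = 0347; claimed = 0347 → match.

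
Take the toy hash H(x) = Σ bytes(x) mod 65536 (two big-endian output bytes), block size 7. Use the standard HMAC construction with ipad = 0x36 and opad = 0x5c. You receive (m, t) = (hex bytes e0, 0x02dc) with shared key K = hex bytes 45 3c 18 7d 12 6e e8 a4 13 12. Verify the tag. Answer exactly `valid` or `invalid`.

valid

Key hex bytes 45 3c 18 7d 12 6e e8 a4 13 12 is 10 bytes > B = 7, so hash it first: H(key) = 03 47, then zero-pad to 7 bytes: K' = 03 47 00 00 00 00 00.
K' ⊕ ipad = 35 71 36 36 36 36 36; K' ⊕ opad = 5f 1b 5c 5c 5c 5c 5c.
Inner hash: sum = 53+113+54+54+54+54+54+224 = 660 → 02 94.
Outer hash (recomputed tag): sum = 95+27+92+92+92+92+92+2+148 = 732 → 02 dc.
Recomputed tag = 02dc; claimed = 02dc → match.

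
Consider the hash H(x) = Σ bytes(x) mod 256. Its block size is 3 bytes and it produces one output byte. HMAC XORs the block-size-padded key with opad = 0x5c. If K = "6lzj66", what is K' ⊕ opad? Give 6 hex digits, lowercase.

ae5c5c

Key "6lzj66" = 36 6c 7a 6a 36 36 is 6 bytes > B = 3, so hash it first: H(key) = f2, then zero-pad to 3 bytes: K' = f2 00 00.
XOR each byte with 0x5c: f2⊕5c=ae, 00⊕5c=5c, 00⊕5c=5c.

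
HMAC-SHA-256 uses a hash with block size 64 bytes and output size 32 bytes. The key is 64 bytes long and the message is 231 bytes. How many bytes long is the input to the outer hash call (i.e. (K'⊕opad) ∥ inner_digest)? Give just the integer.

Key is 64 ≤ 64 bytes, zero-padded: |K'| = 64.
Outer input = (K'⊕opad) ∥ H(inner) → 64 + 32 = 96 bytes.

96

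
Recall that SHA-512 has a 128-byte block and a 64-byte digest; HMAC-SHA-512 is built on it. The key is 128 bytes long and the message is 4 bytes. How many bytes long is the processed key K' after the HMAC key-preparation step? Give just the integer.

Key is 128 ≤ 128 bytes, zero-padded: |K'| = 128.

128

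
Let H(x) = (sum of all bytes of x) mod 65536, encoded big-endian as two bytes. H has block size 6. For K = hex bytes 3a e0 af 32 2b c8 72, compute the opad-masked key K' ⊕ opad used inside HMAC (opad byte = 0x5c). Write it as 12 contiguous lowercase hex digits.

5f3c5c5c5c5c

Key hex bytes 3a e0 af 32 2b c8 72 is 7 bytes > B = 6, so hash it first: H(key) = 03 60, then zero-pad to 6 bytes: K' = 03 60 00 00 00 00.
XOR each byte with 0x5c: 03⊕5c=5f, 60⊕5c=3c, 00⊕5c=5c, 00⊕5c=5c, 00⊕5c=5c, 00⊕5c=5c.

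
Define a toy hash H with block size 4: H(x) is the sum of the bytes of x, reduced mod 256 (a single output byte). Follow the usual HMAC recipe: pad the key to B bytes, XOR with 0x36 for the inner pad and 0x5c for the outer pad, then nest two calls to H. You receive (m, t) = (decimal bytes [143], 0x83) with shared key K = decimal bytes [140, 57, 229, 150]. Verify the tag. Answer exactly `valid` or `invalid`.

valid

Key decimal bytes [140, 57, 229, 150] = 8c 39 e5 96 is exactly B = 4 bytes: K' = 8c 39 e5 96.
K' ⊕ ipad = ba 0f d3 a0; K' ⊕ opad = d0 65 b9 ca.
Inner hash: sum = 186+15+211+160+143 = 715; mod 256 = 203 → cb.
Outer hash (recomputed tag): sum = 208+101+185+202+203 = 899; mod 256 = 131 → 83.
Recomputed tag = 83; claimed = 83 → match.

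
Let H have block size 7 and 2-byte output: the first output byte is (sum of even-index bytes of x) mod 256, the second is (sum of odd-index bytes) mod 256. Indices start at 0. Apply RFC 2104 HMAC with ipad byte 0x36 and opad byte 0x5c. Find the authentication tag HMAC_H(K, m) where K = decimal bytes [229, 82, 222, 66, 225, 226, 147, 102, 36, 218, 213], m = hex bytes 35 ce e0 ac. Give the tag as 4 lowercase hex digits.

81c4

Key decimal bytes [229, 82, 222, 66, 225, 226, 147, 102, 36, 218, 213] = e5 52 de 42 e1 e2 93 66 24 da d5 is 11 bytes > B = 7, so hash it first: H(key) = 30 b6, then zero-pad to 7 bytes: K' = 30 b6 00 00 00 00 00.
K' ⊕ ipad = 06 80 36 36 36 36 36.  K' ⊕ opad = 6c ea 5c 5c 5c 5c 5c.
Inner input = (K'⊕ipad) ∥ m = 06 80 36 36 36 36 36 ∥ 35 ce e0 ac.
Inner hash: even-index sum = 546 mod 256 = 34; odd-index sum = 513 mod 256 = 1 → 22 01.
Outer input = (K'⊕opad) ∥ inner = 6c ea 5c 5c 5c 5c 5c ∥ 22 01.
Outer hash (tag): even-index sum = 385 mod 256 = 129; odd-index sum = 452 mod 256 = 196 → 81 c4.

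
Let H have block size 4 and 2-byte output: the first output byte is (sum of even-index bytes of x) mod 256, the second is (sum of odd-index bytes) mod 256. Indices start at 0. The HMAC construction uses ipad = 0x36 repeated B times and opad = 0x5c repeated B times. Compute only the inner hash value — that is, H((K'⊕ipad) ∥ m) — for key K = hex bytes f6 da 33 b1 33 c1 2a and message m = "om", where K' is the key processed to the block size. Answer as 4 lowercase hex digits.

Key hex bytes f6 da 33 b1 33 c1 2a is 7 bytes > B = 4, so hash it first: H(key) = 86 4c, then zero-pad to 4 bytes: K' = 86 4c 00 00.
K' ⊕ ipad = b0 7a 36 36.
Inner input = b0 7a 36 36 ∥ 6f 6d.
Inner hash: even-index sum = 341 mod 256 = 85; odd-index sum = 285 mod 256 = 29 → 55 1d.

551d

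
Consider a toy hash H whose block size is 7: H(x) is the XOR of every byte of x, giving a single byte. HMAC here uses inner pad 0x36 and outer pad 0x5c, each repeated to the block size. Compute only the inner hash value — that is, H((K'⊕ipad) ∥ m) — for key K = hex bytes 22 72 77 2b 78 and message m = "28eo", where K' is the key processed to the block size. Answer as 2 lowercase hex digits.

42

Key hex bytes 22 72 77 2b 78 is 5 bytes ≤ B = 7; zero-pad to 7 bytes: K' = 22 72 77 2b 78 00 00.
K' ⊕ ipad = 14 44 41 1d 4e 36 36.
Inner input = 14 44 41 1d 4e 36 36 ∥ 32 38 65 6f.
Inner hash: XOR 14⊕44⊕41⊕1d⊕4e⊕36⊕36⊕32⊕38⊕65⊕6f = 42.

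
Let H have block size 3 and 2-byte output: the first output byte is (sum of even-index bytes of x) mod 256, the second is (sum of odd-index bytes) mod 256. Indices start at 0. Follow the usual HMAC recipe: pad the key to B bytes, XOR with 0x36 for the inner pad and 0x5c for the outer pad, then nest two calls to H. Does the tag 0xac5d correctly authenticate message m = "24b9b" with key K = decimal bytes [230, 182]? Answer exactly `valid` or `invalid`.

Key decimal bytes [230, 182] = e6 b6 is 2 bytes ≤ B = 3; zero-pad to 3 bytes: K' = e6 b6 00.
K' ⊕ ipad = d0 80 36; K' ⊕ opad = ba ea 5c.
Inner hash: even-index sum = 371 mod 256 = 115; odd-index sum = 374 mod 256 = 118 → 73 76.
Outer hash (recomputed tag): even-index sum = 396 mod 256 = 140; odd-index sum = 349 mod 256 = 93 → 8c 5d.
Recomputed tag = 8c5d; claimed = ac5d → mismatch.

invalid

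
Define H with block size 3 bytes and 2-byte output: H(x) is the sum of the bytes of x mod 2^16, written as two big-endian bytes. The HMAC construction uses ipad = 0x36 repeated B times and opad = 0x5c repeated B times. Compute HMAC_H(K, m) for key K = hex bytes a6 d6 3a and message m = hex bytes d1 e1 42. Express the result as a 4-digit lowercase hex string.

025d

Key hex bytes a6 d6 3a is exactly B = 3 bytes: K' = a6 d6 3a.
K' ⊕ ipad = 90 e0 0c.  K' ⊕ opad = fa 8a 66.
Inner input = (K'⊕ipad) ∥ m = 90 e0 0c ∥ d1 e1 42.
Inner hash: sum = 144+224+12+209+225+66 = 880 → 03 70.
Outer input = (K'⊕opad) ∥ inner = fa 8a 66 ∥ 03 70.
Outer hash (tag): sum = 250+138+102+3+112 = 605 → 02 5d.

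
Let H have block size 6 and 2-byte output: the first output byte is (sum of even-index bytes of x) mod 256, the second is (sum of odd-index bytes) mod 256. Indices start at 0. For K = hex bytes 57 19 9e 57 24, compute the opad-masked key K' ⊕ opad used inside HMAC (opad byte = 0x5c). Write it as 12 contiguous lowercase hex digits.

0b45c20b785c

Key hex bytes 57 19 9e 57 24 is 5 bytes ≤ B = 6; zero-pad to 6 bytes: K' = 57 19 9e 57 24 00.
XOR each byte with 0x5c: 57⊕5c=0b, 19⊕5c=45, 9e⊕5c=c2, 57⊕5c=0b, 24⊕5c=78, 00⊕5c=5c.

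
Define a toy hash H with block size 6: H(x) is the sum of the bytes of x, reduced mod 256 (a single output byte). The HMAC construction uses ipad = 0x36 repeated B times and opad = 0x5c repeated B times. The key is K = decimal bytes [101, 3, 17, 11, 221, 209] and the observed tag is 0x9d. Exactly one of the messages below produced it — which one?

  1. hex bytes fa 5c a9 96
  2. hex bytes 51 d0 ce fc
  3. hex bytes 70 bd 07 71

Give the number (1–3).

1

Key decimal bytes [101, 3, 17, 11, 221, 209] = 65 03 11 0b dd d1 is exactly B = 6 bytes: K' = 65 03 11 0b dd d1.
K' ⊕ ipad = 53 35 27 3d eb e7; K' ⊕ opad = 39 5f 4d 57 81 8d.
m1: inner = H(53 35 27 3d eb e7 fa 5c a9 96) = 53; tag = H(39 5f 4d 57 81 8d 53) = 9d ← matches
m2: inner = H(53 35 27 3d eb e7 51 d0 ce fc) = a9; tag = H(39 5f 4d 57 81 8d a9) = f3
m3: inner = H(53 35 27 3d eb e7 70 bd 07 71) = 63; tag = H(39 5f 4d 57 81 8d 63) = ad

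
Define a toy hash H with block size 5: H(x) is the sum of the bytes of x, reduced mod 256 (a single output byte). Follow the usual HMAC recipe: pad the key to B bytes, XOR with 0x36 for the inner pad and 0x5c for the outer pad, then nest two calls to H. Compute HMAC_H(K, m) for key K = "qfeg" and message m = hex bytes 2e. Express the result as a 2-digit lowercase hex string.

Key "qfeg" = 71 66 65 67 is 4 bytes ≤ B = 5; zero-pad to 5 bytes: K' = 71 66 65 67 00.
K' ⊕ ipad = 47 50 53 51 36.  K' ⊕ opad = 2d 3a 39 3b 5c.
Inner input = (K'⊕ipad) ∥ m = 47 50 53 51 36 ∥ 2e.
Inner hash: sum = 71+80+83+81+54+46 = 415; mod 256 = 159 → 9f.
Outer input = (K'⊕opad) ∥ inner = 2d 3a 39 3b 5c ∥ 9f.
Outer hash (tag): sum = 45+58+57+59+92+159 = 470; mod 256 = 214 → d6.

d6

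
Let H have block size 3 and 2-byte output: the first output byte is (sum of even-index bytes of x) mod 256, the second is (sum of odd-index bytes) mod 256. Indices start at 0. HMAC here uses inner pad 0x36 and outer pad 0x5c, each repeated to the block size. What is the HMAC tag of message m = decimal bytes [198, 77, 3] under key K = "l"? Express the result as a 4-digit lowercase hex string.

8b39

Key "l" = 6c is 1 byte ≤ B = 3; zero-pad to 3 bytes: K' = 6c 00 00.
K' ⊕ ipad = 5a 36 36.  K' ⊕ opad = 30 5c 5c.
Inner input = (K'⊕ipad) ∥ m = 5a 36 36 ∥ c6 4d 03.
Inner hash: even-index sum = 221 mod 256 = 221; odd-index sum = 255 mod 256 = 255 → dd ff.
Outer input = (K'⊕opad) ∥ inner = 30 5c 5c ∥ dd ff.
Outer hash (tag): even-index sum = 395 mod 256 = 139; odd-index sum = 313 mod 256 = 57 → 8b 39.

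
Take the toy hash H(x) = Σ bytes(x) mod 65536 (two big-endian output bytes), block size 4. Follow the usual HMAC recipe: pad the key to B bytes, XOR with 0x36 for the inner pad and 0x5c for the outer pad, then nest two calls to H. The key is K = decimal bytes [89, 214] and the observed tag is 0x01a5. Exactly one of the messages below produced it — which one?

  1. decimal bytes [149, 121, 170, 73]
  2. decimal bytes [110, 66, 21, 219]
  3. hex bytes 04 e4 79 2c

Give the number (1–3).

2

Key decimal bytes [89, 214] = 59 d6 is 2 bytes ≤ B = 4; zero-pad to 4 bytes: K' = 59 d6 00 00.
K' ⊕ ipad = 6f e0 36 36; K' ⊕ opad = 05 8a 5c 5c.
m1: inner = H(6f e0 36 36 95 79 aa 49) = 03 bc; tag = H(05 8a 5c 5c 03 bc) = 0206
m2: inner = H(6f e0 36 36 6e 42 15 db) = 03 5b; tag = H(05 8a 5c 5c 03 5b) = 01a5 ← matches
m3: inner = H(6f e0 36 36 04 e4 79 2c) = 03 48; tag = H(05 8a 5c 5c 03 48) = 0192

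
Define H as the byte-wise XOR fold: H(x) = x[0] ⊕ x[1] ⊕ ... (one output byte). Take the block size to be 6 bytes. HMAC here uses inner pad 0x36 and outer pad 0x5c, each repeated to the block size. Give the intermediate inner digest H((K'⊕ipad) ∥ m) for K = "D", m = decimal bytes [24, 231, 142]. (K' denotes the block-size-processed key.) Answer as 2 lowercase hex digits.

35

Key "D" = 44 is 1 byte ≤ B = 6; zero-pad to 6 bytes: K' = 44 00 00 00 00 00.
K' ⊕ ipad = 72 36 36 36 36 36.
Inner input = 72 36 36 36 36 36 ∥ 18 e7 8e.
Inner hash: XOR 72⊕36⊕36⊕36⊕36⊕36⊕18⊕e7⊕8e = 35.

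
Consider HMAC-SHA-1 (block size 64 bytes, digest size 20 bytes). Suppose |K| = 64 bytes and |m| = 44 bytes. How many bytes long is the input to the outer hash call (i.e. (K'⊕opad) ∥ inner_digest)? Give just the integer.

84

Key is 64 ≤ 64 bytes, zero-padded: |K'| = 64.
Outer input = (K'⊕opad) ∥ H(inner) → 64 + 20 = 84 bytes.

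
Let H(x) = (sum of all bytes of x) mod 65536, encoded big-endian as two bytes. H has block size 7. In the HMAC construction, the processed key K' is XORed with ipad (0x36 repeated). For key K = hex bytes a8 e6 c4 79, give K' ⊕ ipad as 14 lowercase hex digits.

9ed0f24f363636

Key hex bytes a8 e6 c4 79 is 4 bytes ≤ B = 7; zero-pad to 7 bytes: K' = a8 e6 c4 79 00 00 00.
XOR each byte with 0x36: a8⊕36=9e, e6⊕36=d0, c4⊕36=f2, 79⊕36=4f, 00⊕36=36, 00⊕36=36, 00⊕36=36.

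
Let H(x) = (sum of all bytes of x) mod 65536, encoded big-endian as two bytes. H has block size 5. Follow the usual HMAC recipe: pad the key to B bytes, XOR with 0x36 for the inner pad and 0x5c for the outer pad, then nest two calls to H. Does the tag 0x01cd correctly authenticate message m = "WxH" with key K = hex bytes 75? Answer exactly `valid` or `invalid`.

valid

Key hex bytes 75 is 1 byte ≤ B = 5; zero-pad to 5 bytes: K' = 75 00 00 00 00.
K' ⊕ ipad = 43 36 36 36 36; K' ⊕ opad = 29 5c 5c 5c 5c.
Inner hash: sum = 67+54+54+54+54+87+120+72 = 562 → 02 32.
Outer hash (recomputed tag): sum = 41+92+92+92+92+2+50 = 461 → 01 cd.
Recomputed tag = 01cd; claimed = 01cd → match.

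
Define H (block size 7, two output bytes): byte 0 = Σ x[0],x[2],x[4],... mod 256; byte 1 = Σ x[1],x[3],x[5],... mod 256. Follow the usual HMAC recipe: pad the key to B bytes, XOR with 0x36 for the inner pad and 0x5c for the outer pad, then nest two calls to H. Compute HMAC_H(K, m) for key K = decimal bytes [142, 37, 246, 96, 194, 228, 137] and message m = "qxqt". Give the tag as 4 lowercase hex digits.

Key decimal bytes [142, 37, 246, 96, 194, 228, 137] = 8e 25 f6 60 c2 e4 89 is exactly B = 7 bytes: K' = 8e 25 f6 60 c2 e4 89.
K' ⊕ ipad = b8 13 c0 56 f4 d2 bf.  K' ⊕ opad = d2 79 aa 3c 9e b8 d5.
Inner input = (K'⊕ipad) ∥ m = b8 13 c0 56 f4 d2 bf ∥ 71 78 71 74.
Inner hash: even-index sum = 1047 mod 256 = 23; odd-index sum = 541 mod 256 = 29 → 17 1d.
Outer input = (K'⊕opad) ∥ inner = d2 79 aa 3c 9e b8 d5 ∥ 17 1d.
Outer hash (tag): even-index sum = 780 mod 256 = 12; odd-index sum = 388 mod 256 = 132 → 0c 84.

0c84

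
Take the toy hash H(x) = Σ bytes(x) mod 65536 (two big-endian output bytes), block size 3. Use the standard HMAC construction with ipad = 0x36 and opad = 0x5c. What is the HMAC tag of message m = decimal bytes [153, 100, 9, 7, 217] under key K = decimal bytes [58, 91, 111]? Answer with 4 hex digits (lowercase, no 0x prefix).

Key decimal bytes [58, 91, 111] = 3a 5b 6f is exactly B = 3 bytes: K' = 3a 5b 6f.
K' ⊕ ipad = 0c 6d 59.  K' ⊕ opad = 66 07 33.
Inner input = (K'⊕ipad) ∥ m = 0c 6d 59 ∥ 99 64 09 07 d9.
Inner hash: sum = 12+109+89+153+100+9+7+217 = 696 → 02 b8.
Outer input = (K'⊕opad) ∥ inner = 66 07 33 ∥ 02 b8.
Outer hash (tag): sum = 102+7+51+2+184 = 346 → 01 5a.

015a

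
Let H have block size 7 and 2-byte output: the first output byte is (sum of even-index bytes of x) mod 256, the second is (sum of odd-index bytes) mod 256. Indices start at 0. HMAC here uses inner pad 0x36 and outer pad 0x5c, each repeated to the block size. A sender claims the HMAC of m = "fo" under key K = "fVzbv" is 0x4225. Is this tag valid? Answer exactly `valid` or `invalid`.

Key "fVzbv" = 66 56 7a 62 76 is 5 bytes ≤ B = 7; zero-pad to 7 bytes: K' = 66 56 7a 62 76 00 00.
K' ⊕ ipad = 50 60 4c 54 40 36 36; K' ⊕ opad = 3a 0a 26 3e 2a 5c 5c.
Inner hash: even-index sum = 385 mod 256 = 129; odd-index sum = 336 mod 256 = 80 → 81 50.
Outer hash (recomputed tag): even-index sum = 310 mod 256 = 54; odd-index sum = 293 mod 256 = 37 → 36 25.
Recomputed tag = 3625; claimed = 4225 → mismatch.

invalid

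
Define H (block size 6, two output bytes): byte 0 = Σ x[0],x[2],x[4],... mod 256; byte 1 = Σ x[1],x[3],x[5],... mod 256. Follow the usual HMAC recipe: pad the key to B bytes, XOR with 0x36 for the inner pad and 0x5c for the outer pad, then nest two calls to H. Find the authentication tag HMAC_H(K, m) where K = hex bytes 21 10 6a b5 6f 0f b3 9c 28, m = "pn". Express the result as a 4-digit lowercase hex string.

0004

Key hex bytes 21 10 6a b5 6f 0f b3 9c 28 is 9 bytes > B = 6, so hash it first: H(key) = d5 70, then zero-pad to 6 bytes: K' = d5 70 00 00 00 00.
K' ⊕ ipad = e3 46 36 36 36 36.  K' ⊕ opad = 89 2c 5c 5c 5c 5c.
Inner input = (K'⊕ipad) ∥ m = e3 46 36 36 36 36 ∥ 70 6e.
Inner hash: even-index sum = 447 mod 256 = 191; odd-index sum = 288 mod 256 = 32 → bf 20.
Outer input = (K'⊕opad) ∥ inner = 89 2c 5c 5c 5c 5c ∥ bf 20.
Outer hash (tag): even-index sum = 512 mod 256 = 0; odd-index sum = 260 mod 256 = 4 → 00 04.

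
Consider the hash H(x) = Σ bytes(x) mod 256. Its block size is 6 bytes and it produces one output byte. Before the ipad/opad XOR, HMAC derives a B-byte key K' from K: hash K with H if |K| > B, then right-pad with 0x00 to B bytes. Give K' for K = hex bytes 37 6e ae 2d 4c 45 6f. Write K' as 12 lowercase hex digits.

800000000000

|K| = 7 > B = 6, so first hash the key.
H(K): sum = 55+110+174+45+76+69+111 = 640; mod 256 = 128 → 80.
Zero-pad H(K) = 80 to 6 bytes: K' = 80 00 00 00 00 00.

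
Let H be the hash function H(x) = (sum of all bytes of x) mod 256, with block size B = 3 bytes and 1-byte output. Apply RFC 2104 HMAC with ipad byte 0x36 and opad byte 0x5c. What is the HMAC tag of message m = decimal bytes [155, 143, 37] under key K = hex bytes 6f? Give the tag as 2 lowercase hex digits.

Key hex bytes 6f is 1 byte ≤ B = 3; zero-pad to 3 bytes: K' = 6f 00 00.
K' ⊕ ipad = 59 36 36.  K' ⊕ opad = 33 5c 5c.
Inner input = (K'⊕ipad) ∥ m = 59 36 36 ∥ 9b 8f 25.
Inner hash: sum = 89+54+54+155+143+37 = 532; mod 256 = 20 → 14.
Outer input = (K'⊕opad) ∥ inner = 33 5c 5c ∥ 14.
Outer hash (tag): sum = 51+92+92+20 = 255 → ff.

ff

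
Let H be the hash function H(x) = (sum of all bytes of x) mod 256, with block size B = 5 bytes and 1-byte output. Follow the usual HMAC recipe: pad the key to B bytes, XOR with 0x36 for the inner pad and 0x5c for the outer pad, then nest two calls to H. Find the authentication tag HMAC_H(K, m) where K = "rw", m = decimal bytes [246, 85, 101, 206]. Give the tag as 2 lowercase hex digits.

Key "rw" = 72 77 is 2 bytes ≤ B = 5; zero-pad to 5 bytes: K' = 72 77 00 00 00.
K' ⊕ ipad = 44 41 36 36 36.  K' ⊕ opad = 2e 2b 5c 5c 5c.
Inner input = (K'⊕ipad) ∥ m = 44 41 36 36 36 ∥ f6 55 65 ce.
Inner hash: sum = 68+65+54+54+54+246+85+101+206 = 933; mod 256 = 165 → a5.
Outer input = (K'⊕opad) ∥ inner = 2e 2b 5c 5c 5c ∥ a5.
Outer hash (tag): sum = 46+43+92+92+92+165 = 530; mod 256 = 18 → 12.

12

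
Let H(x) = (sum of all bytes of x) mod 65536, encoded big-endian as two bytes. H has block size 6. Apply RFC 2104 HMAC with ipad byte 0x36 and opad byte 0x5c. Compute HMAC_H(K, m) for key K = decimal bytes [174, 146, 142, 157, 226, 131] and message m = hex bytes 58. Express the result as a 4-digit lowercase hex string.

0574

Key decimal bytes [174, 146, 142, 157, 226, 131] = ae 92 8e 9d e2 83 is exactly B = 6 bytes: K' = ae 92 8e 9d e2 83.
K' ⊕ ipad = 98 a4 b8 ab d4 b5.  K' ⊕ opad = f2 ce d2 c1 be df.
Inner input = (K'⊕ipad) ∥ m = 98 a4 b8 ab d4 b5 ∥ 58.
Inner hash: sum = 152+164+184+171+212+181+88 = 1152 → 04 80.
Outer input = (K'⊕opad) ∥ inner = f2 ce d2 c1 be df ∥ 04 80.
Outer hash (tag): sum = 242+206+210+193+190+223+4+128 = 1396 → 05 74.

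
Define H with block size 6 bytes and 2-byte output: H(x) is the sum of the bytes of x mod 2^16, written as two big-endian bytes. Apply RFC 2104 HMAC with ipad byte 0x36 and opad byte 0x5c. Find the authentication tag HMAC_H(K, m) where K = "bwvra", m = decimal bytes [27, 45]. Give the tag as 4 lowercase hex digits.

0249

Key "bwvra" = 62 77 76 72 61 is 5 bytes ≤ B = 6; zero-pad to 6 bytes: K' = 62 77 76 72 61 00.
K' ⊕ ipad = 54 41 40 44 57 36.  K' ⊕ opad = 3e 2b 2a 2e 3d 5c.
Inner input = (K'⊕ipad) ∥ m = 54 41 40 44 57 36 ∥ 1b 2d.
Inner hash: sum = 84+65+64+68+87+54+27+45 = 494 → 01 ee.
Outer input = (K'⊕opad) ∥ inner = 3e 2b 2a 2e 3d 5c ∥ 01 ee.
Outer hash (tag): sum = 62+43+42+46+61+92+1+238 = 585 → 02 49.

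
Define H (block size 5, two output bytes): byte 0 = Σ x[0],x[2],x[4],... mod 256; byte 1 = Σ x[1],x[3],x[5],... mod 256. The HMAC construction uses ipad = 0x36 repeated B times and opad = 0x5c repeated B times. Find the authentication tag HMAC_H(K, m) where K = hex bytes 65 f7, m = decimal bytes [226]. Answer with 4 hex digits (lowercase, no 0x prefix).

cac6

Key hex bytes 65 f7 is 2 bytes ≤ B = 5; zero-pad to 5 bytes: K' = 65 f7 00 00 00.
K' ⊕ ipad = 53 c1 36 36 36.  K' ⊕ opad = 39 ab 5c 5c 5c.
Inner input = (K'⊕ipad) ∥ m = 53 c1 36 36 36 ∥ e2.
Inner hash: even-index sum = 191 mod 256 = 191; odd-index sum = 473 mod 256 = 217 → bf d9.
Outer input = (K'⊕opad) ∥ inner = 39 ab 5c 5c 5c ∥ bf d9.
Outer hash (tag): even-index sum = 458 mod 256 = 202; odd-index sum = 454 mod 256 = 198 → ca c6.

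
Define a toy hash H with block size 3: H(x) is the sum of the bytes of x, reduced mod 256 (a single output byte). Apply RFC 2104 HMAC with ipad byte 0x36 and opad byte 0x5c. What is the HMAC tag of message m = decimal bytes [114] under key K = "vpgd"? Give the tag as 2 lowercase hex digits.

Key "vpgd" = 76 70 67 64 is 4 bytes > B = 3, so hash it first: H(key) = b1, then zero-pad to 3 bytes: K' = b1 00 00.
K' ⊕ ipad = 87 36 36.  K' ⊕ opad = ed 5c 5c.
Inner input = (K'⊕ipad) ∥ m = 87 36 36 ∥ 72.
Inner hash: sum = 135+54+54+114 = 357; mod 256 = 101 → 65.
Outer input = (K'⊕opad) ∥ inner = ed 5c 5c ∥ 65.
Outer hash (tag): sum = 237+92+92+101 = 522; mod 256 = 10 → 0a.

0a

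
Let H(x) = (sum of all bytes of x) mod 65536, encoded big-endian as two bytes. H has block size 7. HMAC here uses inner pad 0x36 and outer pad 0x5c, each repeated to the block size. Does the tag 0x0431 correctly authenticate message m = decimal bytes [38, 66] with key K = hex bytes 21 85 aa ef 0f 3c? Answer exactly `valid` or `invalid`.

valid

Key hex bytes 21 85 aa ef 0f 3c is 6 bytes ≤ B = 7; zero-pad to 7 bytes: K' = 21 85 aa ef 0f 3c 00.
K' ⊕ ipad = 17 b3 9c d9 39 0a 36; K' ⊕ opad = 7d d9 f6 b3 53 60 5c.
Inner hash: sum = 23+179+156+217+57+10+54+38+66 = 800 → 03 20.
Outer hash (recomputed tag): sum = 125+217+246+179+83+96+92+3+32 = 1073 → 04 31.
Recomputed tag = 0431; claimed = 0431 → match.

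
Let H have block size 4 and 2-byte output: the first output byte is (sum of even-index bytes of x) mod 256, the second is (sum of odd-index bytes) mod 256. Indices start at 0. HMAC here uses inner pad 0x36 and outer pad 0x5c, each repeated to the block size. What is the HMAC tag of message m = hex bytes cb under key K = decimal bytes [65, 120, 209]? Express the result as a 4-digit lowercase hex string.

Key decimal bytes [65, 120, 209] = 41 78 d1 is 3 bytes ≤ B = 4; zero-pad to 4 bytes: K' = 41 78 d1 00.
K' ⊕ ipad = 77 4e e7 36.  K' ⊕ opad = 1d 24 8d 5c.
Inner input = (K'⊕ipad) ∥ m = 77 4e e7 36 ∥ cb.
Inner hash: even-index sum = 553 mod 256 = 41; odd-index sum = 132 mod 256 = 132 → 29 84.
Outer input = (K'⊕opad) ∥ inner = 1d 24 8d 5c ∥ 29 84.
Outer hash (tag): even-index sum = 211 mod 256 = 211; odd-index sum = 260 mod 256 = 4 → d3 04.

d304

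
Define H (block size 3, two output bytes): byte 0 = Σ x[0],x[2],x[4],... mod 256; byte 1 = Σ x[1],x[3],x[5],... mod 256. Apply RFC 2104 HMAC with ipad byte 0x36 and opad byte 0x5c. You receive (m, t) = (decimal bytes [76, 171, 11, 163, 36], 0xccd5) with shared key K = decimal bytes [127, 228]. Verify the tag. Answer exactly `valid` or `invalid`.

Key decimal bytes [127, 228] = 7f e4 is 2 bytes ≤ B = 3; zero-pad to 3 bytes: K' = 7f e4 00.
K' ⊕ ipad = 49 d2 36; K' ⊕ opad = 23 b8 5c.
Inner hash: even-index sum = 461 mod 256 = 205; odd-index sum = 333 mod 256 = 77 → cd 4d.
Outer hash (recomputed tag): even-index sum = 204 mod 256 = 204; odd-index sum = 389 mod 256 = 133 → cc 85.
Recomputed tag = cc85; claimed = ccd5 → mismatch.

invalid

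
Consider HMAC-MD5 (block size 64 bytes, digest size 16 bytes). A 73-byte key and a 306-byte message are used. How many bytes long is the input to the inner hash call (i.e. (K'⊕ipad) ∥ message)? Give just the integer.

370

Key is 73 > 64 bytes, so it is hashed to 16 bytes then zero-padded to 64: |K'| = 64.
Inner input = (K'⊕ipad) ∥ m → 64 + 306 = 370 bytes.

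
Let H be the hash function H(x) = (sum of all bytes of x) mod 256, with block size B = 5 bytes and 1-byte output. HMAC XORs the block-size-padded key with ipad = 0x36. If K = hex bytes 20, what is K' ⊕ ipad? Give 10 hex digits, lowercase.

1636363636

Key hex bytes 20 is 1 byte ≤ B = 5; zero-pad to 5 bytes: K' = 20 00 00 00 00.
XOR each byte with 0x36: 20⊕36=16, 00⊕36=36, 00⊕36=36, 00⊕36=36, 00⊕36=36.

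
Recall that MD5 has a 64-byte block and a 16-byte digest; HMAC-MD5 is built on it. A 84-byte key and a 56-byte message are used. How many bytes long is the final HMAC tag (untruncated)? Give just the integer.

The tag is one MD5 digest: 16 bytes.

16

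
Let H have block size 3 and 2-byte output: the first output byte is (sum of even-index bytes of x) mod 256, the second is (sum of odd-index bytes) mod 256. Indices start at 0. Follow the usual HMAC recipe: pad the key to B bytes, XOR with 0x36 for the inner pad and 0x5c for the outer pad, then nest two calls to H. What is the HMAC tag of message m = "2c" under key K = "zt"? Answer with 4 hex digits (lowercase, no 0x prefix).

Key "zt" = 7a 74 is 2 bytes ≤ B = 3; zero-pad to 3 bytes: K' = 7a 74 00.
K' ⊕ ipad = 4c 42 36.  K' ⊕ opad = 26 28 5c.
Inner input = (K'⊕ipad) ∥ m = 4c 42 36 ∥ 32 63.
Inner hash: even-index sum = 229 mod 256 = 229; odd-index sum = 116 mod 256 = 116 → e5 74.
Outer input = (K'⊕opad) ∥ inner = 26 28 5c ∥ e5 74.
Outer hash (tag): even-index sum = 246 mod 256 = 246; odd-index sum = 269 mod 256 = 13 → f6 0d.

f60d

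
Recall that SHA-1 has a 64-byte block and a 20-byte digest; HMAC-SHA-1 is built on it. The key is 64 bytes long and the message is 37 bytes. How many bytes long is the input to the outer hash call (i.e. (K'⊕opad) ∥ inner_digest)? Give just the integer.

84

Key is 64 ≤ 64 bytes, zero-padded: |K'| = 64.
Outer input = (K'⊕opad) ∥ H(inner) → 64 + 20 = 84 bytes.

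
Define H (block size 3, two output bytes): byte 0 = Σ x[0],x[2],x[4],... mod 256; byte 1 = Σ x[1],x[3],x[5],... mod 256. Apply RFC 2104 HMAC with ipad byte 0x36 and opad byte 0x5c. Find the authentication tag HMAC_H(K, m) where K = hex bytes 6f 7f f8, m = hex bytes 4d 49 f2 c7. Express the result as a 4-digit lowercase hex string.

5f5a

Key hex bytes 6f 7f f8 is exactly B = 3 bytes: K' = 6f 7f f8.
K' ⊕ ipad = 59 49 ce.  K' ⊕ opad = 33 23 a4.
Inner input = (K'⊕ipad) ∥ m = 59 49 ce ∥ 4d 49 f2 c7.
Inner hash: even-index sum = 567 mod 256 = 55; odd-index sum = 392 mod 256 = 136 → 37 88.
Outer input = (K'⊕opad) ∥ inner = 33 23 a4 ∥ 37 88.
Outer hash (tag): even-index sum = 351 mod 256 = 95; odd-index sum = 90 mod 256 = 90 → 5f 5a.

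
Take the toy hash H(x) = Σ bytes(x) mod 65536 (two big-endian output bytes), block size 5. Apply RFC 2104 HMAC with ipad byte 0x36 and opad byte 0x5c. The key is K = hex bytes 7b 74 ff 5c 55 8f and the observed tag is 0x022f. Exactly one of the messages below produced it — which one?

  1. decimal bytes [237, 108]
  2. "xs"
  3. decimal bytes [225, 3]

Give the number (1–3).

Key hex bytes 7b 74 ff 5c 55 8f is 6 bytes > B = 5, so hash it first: H(key) = 03 2e, then zero-pad to 5 bytes: K' = 03 2e 00 00 00.
K' ⊕ ipad = 35 18 36 36 36; K' ⊕ opad = 5f 72 5c 5c 5c.
m1: inner = H(35 18 36 36 36 ed 6c) = 02 48; tag = H(5f 72 5c 5c 5c 02 48) = 022f ← matches
m2: inner = H(35 18 36 36 36 78 73) = 01 da; tag = H(5f 72 5c 5c 5c 01 da) = 02c0
m3: inner = H(35 18 36 36 36 e1 03) = 01 d3; tag = H(5f 72 5c 5c 5c 01 d3) = 02b9

1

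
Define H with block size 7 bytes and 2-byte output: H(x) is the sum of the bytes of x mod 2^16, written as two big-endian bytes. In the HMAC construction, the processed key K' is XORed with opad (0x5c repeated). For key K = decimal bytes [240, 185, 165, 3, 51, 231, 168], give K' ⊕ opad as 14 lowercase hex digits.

Key decimal bytes [240, 185, 165, 3, 51, 231, 168] = f0 b9 a5 03 33 e7 a8 is exactly B = 7 bytes: K' = f0 b9 a5 03 33 e7 a8.
XOR each byte with 0x5c: f0⊕5c=ac, b9⊕5c=e5, a5⊕5c=f9, 03⊕5c=5f, 33⊕5c=6f, e7⊕5c=bb, a8⊕5c=f4.

ace5f95f6fbbf4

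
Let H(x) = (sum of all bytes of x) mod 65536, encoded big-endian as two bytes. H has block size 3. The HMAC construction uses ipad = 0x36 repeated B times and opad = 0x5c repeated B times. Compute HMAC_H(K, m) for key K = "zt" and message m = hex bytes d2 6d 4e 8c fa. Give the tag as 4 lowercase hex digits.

0184

Key "zt" = 7a 74 is 2 bytes ≤ B = 3; zero-pad to 3 bytes: K' = 7a 74 00.
K' ⊕ ipad = 4c 42 36.  K' ⊕ opad = 26 28 5c.
Inner input = (K'⊕ipad) ∥ m = 4c 42 36 ∥ d2 6d 4e 8c fa.
Inner hash: sum = 76+66+54+210+109+78+140+250 = 983 → 03 d7.
Outer input = (K'⊕opad) ∥ inner = 26 28 5c ∥ 03 d7.
Outer hash (tag): sum = 38+40+92+3+215 = 388 → 01 84.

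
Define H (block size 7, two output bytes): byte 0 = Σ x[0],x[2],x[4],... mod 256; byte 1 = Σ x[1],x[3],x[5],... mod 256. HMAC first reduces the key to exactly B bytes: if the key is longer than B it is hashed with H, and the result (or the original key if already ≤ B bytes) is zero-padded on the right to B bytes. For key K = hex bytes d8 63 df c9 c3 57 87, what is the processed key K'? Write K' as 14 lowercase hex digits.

d863dfc9c35787

Key hex bytes d8 63 df c9 c3 57 87 is exactly B = 7 bytes: K' = d8 63 df c9 c3 57 87.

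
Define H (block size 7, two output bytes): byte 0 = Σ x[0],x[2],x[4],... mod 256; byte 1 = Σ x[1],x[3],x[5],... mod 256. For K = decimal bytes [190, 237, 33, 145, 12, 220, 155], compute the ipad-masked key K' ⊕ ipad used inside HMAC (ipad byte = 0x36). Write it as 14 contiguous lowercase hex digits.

Key decimal bytes [190, 237, 33, 145, 12, 220, 155] = be ed 21 91 0c dc 9b is exactly B = 7 bytes: K' = be ed 21 91 0c dc 9b.
XOR each byte with 0x36: be⊕36=88, ed⊕36=db, 21⊕36=17, 91⊕36=a7, 0c⊕36=3a, dc⊕36=ea, 9b⊕36=ad.

88db17a73aeaad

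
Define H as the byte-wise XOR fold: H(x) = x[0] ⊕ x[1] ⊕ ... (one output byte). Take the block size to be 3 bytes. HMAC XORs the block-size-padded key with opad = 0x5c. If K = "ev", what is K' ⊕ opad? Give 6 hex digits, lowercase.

392a5c

Key "ev" = 65 76 is 2 bytes ≤ B = 3; zero-pad to 3 bytes: K' = 65 76 00.
XOR each byte with 0x5c: 65⊕5c=39, 76⊕5c=2a, 00⊕5c=5c.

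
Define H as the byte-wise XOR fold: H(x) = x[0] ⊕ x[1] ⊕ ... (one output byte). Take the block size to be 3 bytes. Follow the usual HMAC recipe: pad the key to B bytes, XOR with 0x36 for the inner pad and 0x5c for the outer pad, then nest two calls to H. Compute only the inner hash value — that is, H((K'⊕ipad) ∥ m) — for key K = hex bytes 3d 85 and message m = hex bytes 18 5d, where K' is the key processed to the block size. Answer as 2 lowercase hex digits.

cb

Key hex bytes 3d 85 is 2 bytes ≤ B = 3; zero-pad to 3 bytes: K' = 3d 85 00.
K' ⊕ ipad = 0b b3 36.
Inner input = 0b b3 36 ∥ 18 5d.
Inner hash: XOR 0b⊕b3⊕36⊕18⊕5d = cb.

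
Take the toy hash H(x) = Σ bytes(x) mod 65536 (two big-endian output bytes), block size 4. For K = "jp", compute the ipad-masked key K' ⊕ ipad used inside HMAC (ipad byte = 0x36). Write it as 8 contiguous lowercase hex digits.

5c463636

Key "jp" = 6a 70 is 2 bytes ≤ B = 4; zero-pad to 4 bytes: K' = 6a 70 00 00.
XOR each byte with 0x36: 6a⊕36=5c, 70⊕36=46, 00⊕36=36, 00⊕36=36.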